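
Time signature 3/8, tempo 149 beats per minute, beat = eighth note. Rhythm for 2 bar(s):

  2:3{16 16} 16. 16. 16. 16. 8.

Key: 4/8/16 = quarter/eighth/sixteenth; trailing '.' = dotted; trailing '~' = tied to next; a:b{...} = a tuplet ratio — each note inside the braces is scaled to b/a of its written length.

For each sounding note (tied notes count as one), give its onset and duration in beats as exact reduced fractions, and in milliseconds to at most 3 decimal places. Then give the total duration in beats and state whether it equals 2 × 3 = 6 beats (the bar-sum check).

1) 0.0ms=0b +302.013ms=3/4b
2) 302.013ms=3/4b +302.013ms=3/4b
3) 604.027ms=3/2b +302.013ms=3/4b
4) 906.04ms=9/4b +302.013ms=3/4b
5) 1208.054ms=3b +302.013ms=3/4b
6) 1510.067ms=15/4b +302.013ms=3/4b
7) 1812.081ms=9/2b +604.027ms=3/2b
Σ=6b of 6 (149bpm 3/8) — PASS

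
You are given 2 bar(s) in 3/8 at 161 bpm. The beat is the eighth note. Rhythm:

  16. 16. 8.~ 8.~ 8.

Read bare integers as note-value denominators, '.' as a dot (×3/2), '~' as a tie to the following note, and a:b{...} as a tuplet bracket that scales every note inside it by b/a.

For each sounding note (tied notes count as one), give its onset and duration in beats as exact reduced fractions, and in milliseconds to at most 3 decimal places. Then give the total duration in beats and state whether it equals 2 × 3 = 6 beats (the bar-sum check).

1) 0.0ms=0b +279.503ms=3/4b
2) 279.503ms=3/4b +279.503ms=3/4b
3) 559.006ms=3/2b +1677.019ms=9/2b
Σ=6b of 6 (161bpm 3/8) — PASS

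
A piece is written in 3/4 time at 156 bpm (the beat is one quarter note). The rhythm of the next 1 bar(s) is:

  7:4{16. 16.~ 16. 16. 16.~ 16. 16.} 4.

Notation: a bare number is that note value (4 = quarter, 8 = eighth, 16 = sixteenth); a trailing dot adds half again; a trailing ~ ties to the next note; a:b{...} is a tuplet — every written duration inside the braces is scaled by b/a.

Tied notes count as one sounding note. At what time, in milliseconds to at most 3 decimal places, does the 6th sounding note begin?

1. 0.0ms @ 0 + 82.418ms (3/14)
2. 82.418ms @ 3/14 + 164.835ms (3/7)
3. 247.253ms @ 9/14 + 82.418ms (3/14)
4. 329.67ms @ 6/7 + 164.835ms (3/7)
5. 494.505ms @ 9/7 + 82.418ms (3/14)
6. 576.923ms @ 3/2 + 576.923ms (3/2)

note 6 onset = 3/2b = 576.923ms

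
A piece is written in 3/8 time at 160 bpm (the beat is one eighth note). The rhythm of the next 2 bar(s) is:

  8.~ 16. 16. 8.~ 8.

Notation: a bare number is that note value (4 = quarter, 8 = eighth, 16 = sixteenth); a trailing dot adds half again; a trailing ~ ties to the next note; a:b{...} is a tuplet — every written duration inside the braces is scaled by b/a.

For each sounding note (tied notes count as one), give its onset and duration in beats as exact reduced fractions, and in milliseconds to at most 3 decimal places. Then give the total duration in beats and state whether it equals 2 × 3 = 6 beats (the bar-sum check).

1) 0.0ms=0b +843.75ms=9/4b
2) 843.75ms=9/4b +281.25ms=3/4b
3) 1125.0ms=3b +1125.0ms=3b
Σ=6b of 6 (160bpm 3/8) — PASS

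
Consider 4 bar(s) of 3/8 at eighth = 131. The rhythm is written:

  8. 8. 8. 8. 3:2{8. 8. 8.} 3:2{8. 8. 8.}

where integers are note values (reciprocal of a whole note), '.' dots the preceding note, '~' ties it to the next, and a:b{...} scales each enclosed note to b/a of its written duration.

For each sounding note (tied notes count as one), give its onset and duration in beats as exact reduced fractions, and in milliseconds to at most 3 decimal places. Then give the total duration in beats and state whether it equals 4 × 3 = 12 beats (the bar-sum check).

1) 0.0ms=0b +687.023ms=3/2b
2) 687.023ms=3/2b +687.023ms=3/2b
3) 1374.046ms=3b +687.023ms=3/2b
4) 2061.069ms=9/2b +687.023ms=3/2b
5) 2748.092ms=6b +458.015ms=1b
6) 3206.107ms=7b +458.015ms=1b
7) 3664.122ms=8b +458.015ms=1b
8) 4122.137ms=9b +458.015ms=1b
9) 4580.153ms=10b +458.015ms=1b
10) 5038.168ms=11b +458.015ms=1b
Σ=12b of 12 (131bpm 3/8) — PASS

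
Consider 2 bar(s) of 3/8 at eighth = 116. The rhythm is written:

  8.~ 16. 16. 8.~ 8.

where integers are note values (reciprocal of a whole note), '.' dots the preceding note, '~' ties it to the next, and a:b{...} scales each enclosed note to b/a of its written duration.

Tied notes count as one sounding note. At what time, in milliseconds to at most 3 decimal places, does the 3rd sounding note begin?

1. 0.0ms @ 0 + 1163.793ms (9/4)
2. 1163.793ms @ 9/4 + 387.931ms (3/4)
3. 1551.724ms @ 3 + 1551.724ms (3)

note 3 onset = 3b = 1551.724ms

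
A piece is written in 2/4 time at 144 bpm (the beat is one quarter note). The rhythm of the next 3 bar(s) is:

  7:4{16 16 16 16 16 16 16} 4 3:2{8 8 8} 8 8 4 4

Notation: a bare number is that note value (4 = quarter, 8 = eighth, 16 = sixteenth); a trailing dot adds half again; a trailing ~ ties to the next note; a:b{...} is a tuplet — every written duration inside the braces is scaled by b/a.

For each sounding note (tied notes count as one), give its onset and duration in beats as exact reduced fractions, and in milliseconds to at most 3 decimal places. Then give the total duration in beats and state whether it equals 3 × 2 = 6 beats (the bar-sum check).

1) 0.0ms=0b +59.524ms=1/7b
2) 59.524ms=1/7b +59.524ms=1/7b
3) 119.048ms=2/7b +59.524ms=1/7b
4) 178.571ms=3/7b +59.524ms=1/7b
5) 238.095ms=4/7b +59.524ms=1/7b
6) 297.619ms=5/7b +59.524ms=1/7b
7) 357.143ms=6/7b +59.524ms=1/7b
8) 416.667ms=1b +416.667ms=1b
9) 833.333ms=2b +138.889ms=1/3b
10) 972.222ms=7/3b +138.889ms=1/3b
11) 1111.111ms=8/3b +138.889ms=1/3b
12) 1250.0ms=3b +208.333ms=1/2b
13) 1458.333ms=7/2b +208.333ms=1/2b
14) 1666.667ms=4b +416.667ms=1b
15) 2083.333ms=5b +416.667ms=1b
Σ=6b of 6 (144bpm 2/4) — PASS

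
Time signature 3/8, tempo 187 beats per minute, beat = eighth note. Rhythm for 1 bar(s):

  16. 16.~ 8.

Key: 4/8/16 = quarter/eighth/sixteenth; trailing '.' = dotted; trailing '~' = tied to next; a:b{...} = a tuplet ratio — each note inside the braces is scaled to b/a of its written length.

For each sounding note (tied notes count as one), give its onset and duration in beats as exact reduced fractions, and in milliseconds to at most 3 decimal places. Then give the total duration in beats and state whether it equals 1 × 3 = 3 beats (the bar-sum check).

1) 0.0ms=0b +240.642ms=3/4b
2) 240.642ms=3/4b +721.925ms=9/4b
Σ=3b of 3 (187bpm 3/8) — PASS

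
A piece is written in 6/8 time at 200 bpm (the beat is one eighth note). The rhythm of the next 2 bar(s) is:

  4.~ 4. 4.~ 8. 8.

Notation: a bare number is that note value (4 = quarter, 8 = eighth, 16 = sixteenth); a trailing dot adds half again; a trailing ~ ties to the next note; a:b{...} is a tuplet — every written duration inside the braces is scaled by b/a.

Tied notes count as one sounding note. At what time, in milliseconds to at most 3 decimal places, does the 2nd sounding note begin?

1. 0.0ms @ 0 + 1800.0ms (6)
2. 1800.0ms @ 6 + 1350.0ms (9/2)
3. 3150.0ms @ 21/2 + 450.0ms (3/2)

note 2 onset = 6b = 1800.0ms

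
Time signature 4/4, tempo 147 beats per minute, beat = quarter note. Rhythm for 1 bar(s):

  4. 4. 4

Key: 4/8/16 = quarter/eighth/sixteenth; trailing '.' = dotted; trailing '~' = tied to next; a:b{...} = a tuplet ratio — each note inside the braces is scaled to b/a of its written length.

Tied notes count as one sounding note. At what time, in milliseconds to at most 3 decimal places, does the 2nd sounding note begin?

note 2 onset = 3/2b = 612.245ms

1. 0.0ms @ 0 + 612.245ms (3/2)
2. 612.245ms @ 3/2 + 612.245ms (3/2)
3. 1224.49ms @ 3 + 408.163ms (1)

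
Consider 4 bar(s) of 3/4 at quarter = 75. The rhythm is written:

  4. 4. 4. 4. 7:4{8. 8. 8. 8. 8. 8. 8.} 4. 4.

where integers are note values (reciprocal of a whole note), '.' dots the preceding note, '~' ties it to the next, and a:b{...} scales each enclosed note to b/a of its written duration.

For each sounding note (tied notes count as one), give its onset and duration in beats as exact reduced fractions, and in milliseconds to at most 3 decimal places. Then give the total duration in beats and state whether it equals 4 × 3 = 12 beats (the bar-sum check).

1) 0.0ms=0b +1200.0ms=3/2b
2) 1200.0ms=3/2b +1200.0ms=3/2b
3) 2400.0ms=3b +1200.0ms=3/2b
4) 3600.0ms=9/2b +1200.0ms=3/2b
5) 4800.0ms=6b +342.857ms=3/7b
6) 5142.857ms=45/7b +342.857ms=3/7b
7) 5485.714ms=48/7b +342.857ms=3/7b
8) 5828.571ms=51/7b +342.857ms=3/7b
9) 6171.429ms=54/7b +342.857ms=3/7b
10) 6514.286ms=57/7b +342.857ms=3/7b
11) 6857.143ms=60/7b +342.857ms=3/7b
12) 7200.0ms=9b +1200.0ms=3/2b
13) 8400.0ms=21/2b +1200.0ms=3/2b
Σ=12b of 12 (75bpm 3/4) — PASS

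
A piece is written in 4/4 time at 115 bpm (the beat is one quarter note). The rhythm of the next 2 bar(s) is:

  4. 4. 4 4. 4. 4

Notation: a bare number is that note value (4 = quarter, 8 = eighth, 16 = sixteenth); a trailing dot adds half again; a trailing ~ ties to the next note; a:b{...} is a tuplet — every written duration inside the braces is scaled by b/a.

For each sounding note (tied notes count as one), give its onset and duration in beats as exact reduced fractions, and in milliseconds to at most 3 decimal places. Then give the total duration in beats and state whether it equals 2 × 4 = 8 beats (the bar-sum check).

1) 0.0ms=0b +782.609ms=3/2b
2) 782.609ms=3/2b +782.609ms=3/2b
3) 1565.217ms=3b +521.739ms=1b
4) 2086.957ms=4b +782.609ms=3/2b
5) 2869.565ms=11/2b +782.609ms=3/2b
6) 3652.174ms=7b +521.739ms=1b
Σ=8b of 8 (115bpm 4/4) — PASS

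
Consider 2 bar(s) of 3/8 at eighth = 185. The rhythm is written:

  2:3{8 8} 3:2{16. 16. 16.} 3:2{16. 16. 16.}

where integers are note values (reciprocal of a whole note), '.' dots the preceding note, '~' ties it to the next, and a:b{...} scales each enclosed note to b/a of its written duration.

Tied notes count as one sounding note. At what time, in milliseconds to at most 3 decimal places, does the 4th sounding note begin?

note 4 onset = 7/2b = 1135.135ms

1. 0.0ms @ 0 + 486.486ms (3/2)
2. 486.486ms @ 3/2 + 486.486ms (3/2)
3. 972.973ms @ 3 + 162.162ms (1/2)
4. 1135.135ms @ 7/2 + 162.162ms (1/2)
5. 1297.297ms @ 4 + 162.162ms (1/2)
6. 1459.459ms @ 9/2 + 162.162ms (1/2)
7. 1621.622ms @ 5 + 162.162ms (1/2)
8. 1783.784ms @ 11/2 + 162.162ms (1/2)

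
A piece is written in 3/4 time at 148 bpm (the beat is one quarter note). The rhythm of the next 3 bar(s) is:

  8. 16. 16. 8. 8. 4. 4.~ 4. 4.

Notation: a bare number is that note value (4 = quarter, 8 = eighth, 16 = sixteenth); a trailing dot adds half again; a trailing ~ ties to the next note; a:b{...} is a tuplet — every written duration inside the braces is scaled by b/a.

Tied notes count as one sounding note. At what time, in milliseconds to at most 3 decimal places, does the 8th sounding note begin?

note 8 onset = 15/2b = 3040.541ms

1. 0.0ms @ 0 + 304.054ms (3/4)
2. 304.054ms @ 3/4 + 152.027ms (3/8)
3. 456.081ms @ 9/8 + 152.027ms (3/8)
4. 608.108ms @ 3/2 + 304.054ms (3/4)
5. 912.162ms @ 9/4 + 304.054ms (3/4)
6. 1216.216ms @ 3 + 608.108ms (3/2)
7. 1824.324ms @ 9/2 + 1216.216ms (3)
8. 3040.541ms @ 15/2 + 608.108ms (3/2)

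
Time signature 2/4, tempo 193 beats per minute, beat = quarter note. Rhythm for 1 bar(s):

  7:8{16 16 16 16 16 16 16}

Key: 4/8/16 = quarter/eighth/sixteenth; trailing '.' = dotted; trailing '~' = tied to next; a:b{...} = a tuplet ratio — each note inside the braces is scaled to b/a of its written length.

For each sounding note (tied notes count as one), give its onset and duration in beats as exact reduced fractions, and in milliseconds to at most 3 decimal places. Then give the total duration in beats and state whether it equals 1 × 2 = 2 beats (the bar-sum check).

1) 0.0ms=0b +88.823ms=2/7b
2) 88.823ms=2/7b +88.823ms=2/7b
3) 177.646ms=4/7b +88.823ms=2/7b
4) 266.469ms=6/7b +88.823ms=2/7b
5) 355.292ms=8/7b +88.823ms=2/7b
6) 444.115ms=10/7b +88.823ms=2/7b
7) 532.939ms=12/7b +88.823ms=2/7b
Σ=2b of 2 (193bpm 2/4) — PASS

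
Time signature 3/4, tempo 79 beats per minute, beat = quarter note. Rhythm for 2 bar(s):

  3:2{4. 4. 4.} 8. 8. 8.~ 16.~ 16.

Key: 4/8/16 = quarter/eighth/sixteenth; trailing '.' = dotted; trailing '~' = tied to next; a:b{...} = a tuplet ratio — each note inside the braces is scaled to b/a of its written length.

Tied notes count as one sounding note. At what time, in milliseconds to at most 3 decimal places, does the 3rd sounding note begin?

note 3 onset = 2b = 1518.987ms

1. 0.0ms @ 0 + 759.494ms (1)
2. 759.494ms @ 1 + 759.494ms (1)
3. 1518.987ms @ 2 + 759.494ms (1)
4. 2278.481ms @ 3 + 569.62ms (3/4)
5. 2848.101ms @ 15/4 + 569.62ms (3/4)
6. 3417.722ms @ 9/2 + 1139.241ms (3/2)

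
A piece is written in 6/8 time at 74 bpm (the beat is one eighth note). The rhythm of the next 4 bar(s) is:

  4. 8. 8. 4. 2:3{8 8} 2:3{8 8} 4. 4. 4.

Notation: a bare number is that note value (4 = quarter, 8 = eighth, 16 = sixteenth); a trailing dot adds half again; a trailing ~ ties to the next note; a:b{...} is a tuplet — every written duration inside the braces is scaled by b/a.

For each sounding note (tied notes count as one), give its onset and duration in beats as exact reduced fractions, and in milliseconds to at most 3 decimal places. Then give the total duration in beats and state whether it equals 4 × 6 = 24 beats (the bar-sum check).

1) 0.0ms=0b +2432.432ms=3b
2) 2432.432ms=3b +1216.216ms=3/2b
3) 3648.649ms=9/2b +1216.216ms=3/2b
4) 4864.865ms=6b +2432.432ms=3b
5) 7297.297ms=9b +1216.216ms=3/2b
6) 8513.514ms=21/2b +1216.216ms=3/2b
7) 9729.73ms=12b +1216.216ms=3/2b
8) 10945.946ms=27/2b +1216.216ms=3/2b
9) 12162.162ms=15b +2432.432ms=3b
10) 14594.595ms=18b +2432.432ms=3b
11) 17027.027ms=21b +2432.432ms=3b
Σ=24b of 24 (74bpm 6/8) — PASS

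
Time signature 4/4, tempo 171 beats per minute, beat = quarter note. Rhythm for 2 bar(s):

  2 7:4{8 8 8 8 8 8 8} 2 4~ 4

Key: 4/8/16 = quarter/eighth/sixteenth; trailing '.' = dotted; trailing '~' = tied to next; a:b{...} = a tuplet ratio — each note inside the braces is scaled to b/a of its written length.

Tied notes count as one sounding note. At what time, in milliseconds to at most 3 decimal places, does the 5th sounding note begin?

1. 0.0ms @ 0 + 701.754ms (2)
2. 701.754ms @ 2 + 100.251ms (2/7)
3. 802.005ms @ 16/7 + 100.251ms (2/7)
4. 902.256ms @ 18/7 + 100.251ms (2/7)
5. 1002.506ms @ 20/7 + 100.251ms (2/7)
6. 1102.757ms @ 22/7 + 100.251ms (2/7)
7. 1203.008ms @ 24/7 + 100.251ms (2/7)
8. 1303.258ms @ 26/7 + 100.251ms (2/7)
9. 1403.509ms @ 4 + 701.754ms (2)
10. 2105.263ms @ 6 + 701.754ms (2)

note 5 onset = 20/7b = 1002.506ms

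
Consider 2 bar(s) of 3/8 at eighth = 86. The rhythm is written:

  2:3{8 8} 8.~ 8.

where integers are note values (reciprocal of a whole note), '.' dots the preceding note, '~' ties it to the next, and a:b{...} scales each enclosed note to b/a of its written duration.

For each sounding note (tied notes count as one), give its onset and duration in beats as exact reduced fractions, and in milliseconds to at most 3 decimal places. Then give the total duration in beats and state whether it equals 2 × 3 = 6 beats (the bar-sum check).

1) 0.0ms=0b +1046.512ms=3/2b
2) 1046.512ms=3/2b +1046.512ms=3/2b
3) 2093.023ms=3b +2093.023ms=3b
Σ=6b of 6 (86bpm 3/8) — PASS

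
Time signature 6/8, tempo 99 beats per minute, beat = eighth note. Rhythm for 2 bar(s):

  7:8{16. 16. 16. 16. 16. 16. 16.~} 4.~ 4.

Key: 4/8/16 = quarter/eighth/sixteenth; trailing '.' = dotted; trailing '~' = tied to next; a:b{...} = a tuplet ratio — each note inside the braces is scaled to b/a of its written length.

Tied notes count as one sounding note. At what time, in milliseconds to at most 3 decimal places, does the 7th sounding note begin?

1. 0.0ms @ 0 + 519.481ms (6/7)
2. 519.481ms @ 6/7 + 519.481ms (6/7)
3. 1038.961ms @ 12/7 + 519.481ms (6/7)
4. 1558.442ms @ 18/7 + 519.481ms (6/7)
5. 2077.922ms @ 24/7 + 519.481ms (6/7)
6. 2597.403ms @ 30/7 + 519.481ms (6/7)
7. 3116.883ms @ 36/7 + 4155.844ms (48/7)

note 7 onset = 36/7b = 3116.883ms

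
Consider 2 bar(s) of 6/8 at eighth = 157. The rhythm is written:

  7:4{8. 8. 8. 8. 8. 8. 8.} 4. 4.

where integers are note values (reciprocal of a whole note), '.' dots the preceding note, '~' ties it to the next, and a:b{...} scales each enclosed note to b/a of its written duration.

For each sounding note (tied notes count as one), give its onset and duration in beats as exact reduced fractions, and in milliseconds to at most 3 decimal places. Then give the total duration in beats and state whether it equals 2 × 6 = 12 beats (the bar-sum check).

1) 0.0ms=0b +327.571ms=6/7b
2) 327.571ms=6/7b +327.571ms=6/7b
3) 655.141ms=12/7b +327.571ms=6/7b
4) 982.712ms=18/7b +327.571ms=6/7b
5) 1310.282ms=24/7b +327.571ms=6/7b
6) 1637.853ms=30/7b +327.571ms=6/7b
7) 1965.423ms=36/7b +327.571ms=6/7b
8) 2292.994ms=6b +1146.497ms=3b
9) 3439.49ms=9b +1146.497ms=3b
Σ=12b of 12 (157bpm 6/8) — PASS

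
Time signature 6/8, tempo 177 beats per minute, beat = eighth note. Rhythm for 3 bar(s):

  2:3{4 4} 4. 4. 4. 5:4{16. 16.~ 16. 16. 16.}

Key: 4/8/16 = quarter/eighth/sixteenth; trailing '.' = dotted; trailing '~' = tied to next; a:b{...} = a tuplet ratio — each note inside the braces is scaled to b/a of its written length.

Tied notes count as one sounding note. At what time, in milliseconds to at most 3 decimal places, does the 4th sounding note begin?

1. 0.0ms @ 0 + 1016.949ms (3)
2. 1016.949ms @ 3 + 1016.949ms (3)
3. 2033.898ms @ 6 + 1016.949ms (3)
4. 3050.847ms @ 9 + 1016.949ms (3)
5. 4067.797ms @ 12 + 1016.949ms (3)
6. 5084.746ms @ 15 + 203.39ms (3/5)
7. 5288.136ms @ 78/5 + 406.78ms (6/5)
8. 5694.915ms @ 84/5 + 203.39ms (3/5)
9. 5898.305ms @ 87/5 + 203.39ms (3/5)

note 4 onset = 9b = 3050.847ms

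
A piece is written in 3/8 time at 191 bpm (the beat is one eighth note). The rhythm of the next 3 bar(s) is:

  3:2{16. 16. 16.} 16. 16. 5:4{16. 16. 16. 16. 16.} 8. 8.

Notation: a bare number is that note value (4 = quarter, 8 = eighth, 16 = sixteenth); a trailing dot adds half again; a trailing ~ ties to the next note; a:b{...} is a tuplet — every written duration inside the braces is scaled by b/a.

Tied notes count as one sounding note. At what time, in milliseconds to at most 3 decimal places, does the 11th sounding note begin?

1. 0.0ms @ 0 + 157.068ms (1/2)
2. 157.068ms @ 1/2 + 157.068ms (1/2)
3. 314.136ms @ 1 + 157.068ms (1/2)
4. 471.204ms @ 3/2 + 235.602ms (3/4)
5. 706.806ms @ 9/4 + 235.602ms (3/4)
6. 942.408ms @ 3 + 188.482ms (3/5)
7. 1130.89ms @ 18/5 + 188.482ms (3/5)
8. 1319.372ms @ 21/5 + 188.482ms (3/5)
9. 1507.853ms @ 24/5 + 188.482ms (3/5)
10. 1696.335ms @ 27/5 + 188.482ms (3/5)
11. 1884.817ms @ 6 + 471.204ms (3/2)
12. 2356.021ms @ 15/2 + 471.204ms (3/2)

note 11 onset = 6b = 1884.817ms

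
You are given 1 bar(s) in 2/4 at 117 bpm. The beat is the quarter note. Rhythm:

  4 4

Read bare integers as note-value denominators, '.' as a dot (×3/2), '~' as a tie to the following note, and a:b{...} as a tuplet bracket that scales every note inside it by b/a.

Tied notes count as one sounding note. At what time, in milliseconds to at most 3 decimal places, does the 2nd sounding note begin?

note 2 onset = 1b = 512.821ms

1. 0.0ms @ 0 + 512.821ms (1)
2. 512.821ms @ 1 + 512.821ms (1)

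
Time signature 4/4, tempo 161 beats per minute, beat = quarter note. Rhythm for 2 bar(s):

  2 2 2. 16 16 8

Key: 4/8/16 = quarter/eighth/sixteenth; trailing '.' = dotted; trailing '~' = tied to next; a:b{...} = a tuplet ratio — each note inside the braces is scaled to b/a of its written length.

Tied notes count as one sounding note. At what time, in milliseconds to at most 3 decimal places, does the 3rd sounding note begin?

1. 0.0ms @ 0 + 745.342ms (2)
2. 745.342ms @ 2 + 745.342ms (2)
3. 1490.683ms @ 4 + 1118.012ms (3)
4. 2608.696ms @ 7 + 93.168ms (1/4)
5. 2701.863ms @ 29/4 + 93.168ms (1/4)
6. 2795.031ms @ 15/2 + 186.335ms (1/2)

note 3 onset = 4b = 1490.683ms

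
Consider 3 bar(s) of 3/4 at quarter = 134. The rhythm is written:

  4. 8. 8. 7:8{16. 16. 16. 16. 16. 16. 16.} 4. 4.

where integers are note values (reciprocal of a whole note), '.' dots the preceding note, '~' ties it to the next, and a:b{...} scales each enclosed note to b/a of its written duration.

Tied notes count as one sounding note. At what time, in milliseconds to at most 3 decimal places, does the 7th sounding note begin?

note 7 onset = 30/7b = 1918.977ms

1. 0.0ms @ 0 + 671.642ms (3/2)
2. 671.642ms @ 3/2 + 335.821ms (3/4)
3. 1007.463ms @ 9/4 + 335.821ms (3/4)
4. 1343.284ms @ 3 + 191.898ms (3/7)
5. 1535.181ms @ 24/7 + 191.898ms (3/7)
6. 1727.079ms @ 27/7 + 191.898ms (3/7)
7. 1918.977ms @ 30/7 + 191.898ms (3/7)
8. 2110.874ms @ 33/7 + 191.898ms (3/7)
9. 2302.772ms @ 36/7 + 191.898ms (3/7)
10. 2494.67ms @ 39/7 + 191.898ms (3/7)
11. 2686.567ms @ 6 + 671.642ms (3/2)
12. 3358.209ms @ 15/2 + 671.642ms (3/2)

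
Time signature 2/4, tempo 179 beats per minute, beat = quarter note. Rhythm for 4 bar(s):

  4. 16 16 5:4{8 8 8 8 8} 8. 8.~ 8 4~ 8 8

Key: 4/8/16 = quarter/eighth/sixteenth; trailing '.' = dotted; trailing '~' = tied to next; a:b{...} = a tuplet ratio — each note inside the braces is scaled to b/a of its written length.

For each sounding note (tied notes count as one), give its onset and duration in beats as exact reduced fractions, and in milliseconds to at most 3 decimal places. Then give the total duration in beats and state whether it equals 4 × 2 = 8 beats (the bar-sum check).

1) 0.0ms=0b +502.793ms=3/2b
2) 502.793ms=3/2b +83.799ms=1/4b
3) 586.592ms=7/4b +83.799ms=1/4b
4) 670.391ms=2b +134.078ms=2/5b
5) 804.469ms=12/5b +134.078ms=2/5b
6) 938.547ms=14/5b +134.078ms=2/5b
7) 1072.626ms=16/5b +134.078ms=2/5b
8) 1206.704ms=18/5b +134.078ms=2/5b
9) 1340.782ms=4b +251.397ms=3/4b
10) 1592.179ms=19/4b +418.994ms=5/4b
11) 2011.173ms=6b +502.793ms=3/2b
12) 2513.966ms=15/2b +167.598ms=1/2b
Σ=8b of 8 (179bpm 2/4) — PASS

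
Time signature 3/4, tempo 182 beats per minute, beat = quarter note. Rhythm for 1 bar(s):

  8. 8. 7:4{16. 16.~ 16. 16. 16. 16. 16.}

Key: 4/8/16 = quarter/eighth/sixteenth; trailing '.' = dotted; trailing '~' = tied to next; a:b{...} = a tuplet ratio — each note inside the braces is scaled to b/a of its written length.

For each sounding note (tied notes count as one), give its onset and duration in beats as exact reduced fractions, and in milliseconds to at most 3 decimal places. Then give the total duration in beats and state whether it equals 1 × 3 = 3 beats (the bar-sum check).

1) 0.0ms=0b +247.253ms=3/4b
2) 247.253ms=3/4b +247.253ms=3/4b
3) 494.505ms=3/2b +70.644ms=3/14b
4) 565.149ms=12/7b +141.287ms=3/7b
5) 706.436ms=15/7b +70.644ms=3/14b
6) 777.08ms=33/14b +70.644ms=3/14b
7) 847.724ms=18/7b +70.644ms=3/14b
8) 918.367ms=39/14b +70.644ms=3/14b
Σ=3b of 3 (182bpm 3/4) — PASS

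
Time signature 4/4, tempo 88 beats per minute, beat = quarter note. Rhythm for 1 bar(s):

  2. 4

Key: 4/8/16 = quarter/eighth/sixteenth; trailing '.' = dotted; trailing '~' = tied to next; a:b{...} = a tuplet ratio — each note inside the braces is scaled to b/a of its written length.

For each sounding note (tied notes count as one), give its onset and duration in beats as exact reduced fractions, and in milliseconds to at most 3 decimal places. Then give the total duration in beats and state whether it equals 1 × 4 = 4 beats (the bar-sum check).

1) 0.0ms=0b +2045.455ms=3b
2) 2045.455ms=3b +681.818ms=1b
Σ=4b of 4 (88bpm 4/4) — PASS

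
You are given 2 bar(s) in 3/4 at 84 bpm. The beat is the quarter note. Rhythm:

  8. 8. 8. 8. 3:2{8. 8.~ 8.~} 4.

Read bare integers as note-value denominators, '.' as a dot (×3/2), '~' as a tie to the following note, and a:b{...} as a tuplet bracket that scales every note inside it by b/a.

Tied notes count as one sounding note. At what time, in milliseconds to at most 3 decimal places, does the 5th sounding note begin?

note 5 onset = 3b = 2142.857ms

1. 0.0ms @ 0 + 535.714ms (3/4)
2. 535.714ms @ 3/4 + 535.714ms (3/4)
3. 1071.429ms @ 3/2 + 535.714ms (3/4)
4. 1607.143ms @ 9/4 + 535.714ms (3/4)
5. 2142.857ms @ 3 + 357.143ms (1/2)
6. 2500.0ms @ 7/2 + 1785.714ms (5/2)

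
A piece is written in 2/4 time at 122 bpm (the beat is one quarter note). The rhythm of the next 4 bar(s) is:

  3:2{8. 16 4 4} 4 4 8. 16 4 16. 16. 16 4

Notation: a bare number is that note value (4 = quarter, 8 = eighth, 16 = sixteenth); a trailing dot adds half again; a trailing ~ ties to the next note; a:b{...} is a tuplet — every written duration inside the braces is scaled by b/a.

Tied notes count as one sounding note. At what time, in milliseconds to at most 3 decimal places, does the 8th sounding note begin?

1. 0.0ms @ 0 + 245.902ms (1/2)
2. 245.902ms @ 1/2 + 81.967ms (1/6)
3. 327.869ms @ 2/3 + 327.869ms (2/3)
4. 655.738ms @ 4/3 + 327.869ms (2/3)
5. 983.607ms @ 2 + 491.803ms (1)
6. 1475.41ms @ 3 + 491.803ms (1)
7. 1967.213ms @ 4 + 368.852ms (3/4)
8. 2336.066ms @ 19/4 + 122.951ms (1/4)
9. 2459.016ms @ 5 + 491.803ms (1)
10. 2950.82ms @ 6 + 184.426ms (3/8)
11. 3135.246ms @ 51/8 + 184.426ms (3/8)
12. 3319.672ms @ 27/4 + 122.951ms (1/4)
13. 3442.623ms @ 7 + 491.803ms (1)

note 8 onset = 19/4b = 2336.066ms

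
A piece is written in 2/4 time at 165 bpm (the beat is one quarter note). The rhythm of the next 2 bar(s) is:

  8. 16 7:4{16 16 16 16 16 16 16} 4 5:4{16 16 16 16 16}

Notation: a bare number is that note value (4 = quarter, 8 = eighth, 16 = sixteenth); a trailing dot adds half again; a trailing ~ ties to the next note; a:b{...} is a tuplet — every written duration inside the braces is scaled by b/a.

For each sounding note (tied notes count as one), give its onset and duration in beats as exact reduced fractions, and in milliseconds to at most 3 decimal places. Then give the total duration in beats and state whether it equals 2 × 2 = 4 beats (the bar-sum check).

1) 0.0ms=0b +272.727ms=3/4b
2) 272.727ms=3/4b +90.909ms=1/4b
3) 363.636ms=1b +51.948ms=1/7b
4) 415.584ms=8/7b +51.948ms=1/7b
5) 467.532ms=9/7b +51.948ms=1/7b
6) 519.481ms=10/7b +51.948ms=1/7b
7) 571.429ms=11/7b +51.948ms=1/7b
8) 623.377ms=12/7b +51.948ms=1/7b
9) 675.325ms=13/7b +51.948ms=1/7b
10) 727.273ms=2b +363.636ms=1b
11) 1090.909ms=3b +72.727ms=1/5b
12) 1163.636ms=16/5b +72.727ms=1/5b
13) 1236.364ms=17/5b +72.727ms=1/5b
14) 1309.091ms=18/5b +72.727ms=1/5b
15) 1381.818ms=19/5b +72.727ms=1/5b
Σ=4b of 4 (165bpm 2/4) — PASS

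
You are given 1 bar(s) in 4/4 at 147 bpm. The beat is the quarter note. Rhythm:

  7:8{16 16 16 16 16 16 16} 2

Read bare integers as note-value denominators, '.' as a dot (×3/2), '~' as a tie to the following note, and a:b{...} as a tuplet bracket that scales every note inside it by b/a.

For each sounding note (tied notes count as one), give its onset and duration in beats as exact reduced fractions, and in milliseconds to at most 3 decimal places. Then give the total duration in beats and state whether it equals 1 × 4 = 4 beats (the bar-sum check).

1) 0.0ms=0b +116.618ms=2/7b
2) 116.618ms=2/7b +116.618ms=2/7b
3) 233.236ms=4/7b +116.618ms=2/7b
4) 349.854ms=6/7b +116.618ms=2/7b
5) 466.472ms=8/7b +116.618ms=2/7b
6) 583.09ms=10/7b +116.618ms=2/7b
7) 699.708ms=12/7b +116.618ms=2/7b
8) 816.327ms=2b +816.327ms=2b
Σ=4b of 4 (147bpm 4/4) — PASS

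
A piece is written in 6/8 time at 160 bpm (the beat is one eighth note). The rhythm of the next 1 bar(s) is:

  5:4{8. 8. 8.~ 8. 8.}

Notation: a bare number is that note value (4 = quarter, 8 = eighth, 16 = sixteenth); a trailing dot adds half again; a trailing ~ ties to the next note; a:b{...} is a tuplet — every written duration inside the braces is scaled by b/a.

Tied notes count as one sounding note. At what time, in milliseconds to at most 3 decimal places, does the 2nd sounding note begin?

note 2 onset = 6/5b = 450.0ms

1. 0.0ms @ 0 + 450.0ms (6/5)
2. 450.0ms @ 6/5 + 450.0ms (6/5)
3. 900.0ms @ 12/5 + 900.0ms (12/5)
4. 1800.0ms @ 24/5 + 450.0ms (6/5)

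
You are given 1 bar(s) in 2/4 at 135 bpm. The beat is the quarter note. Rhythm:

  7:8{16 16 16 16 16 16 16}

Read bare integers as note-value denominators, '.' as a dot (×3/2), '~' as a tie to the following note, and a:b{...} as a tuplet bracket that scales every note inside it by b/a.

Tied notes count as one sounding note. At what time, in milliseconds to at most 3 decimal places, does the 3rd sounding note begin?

note 3 onset = 4/7b = 253.968ms

1. 0.0ms @ 0 + 126.984ms (2/7)
2. 126.984ms @ 2/7 + 126.984ms (2/7)
3. 253.968ms @ 4/7 + 126.984ms (2/7)
4. 380.952ms @ 6/7 + 126.984ms (2/7)
5. 507.937ms @ 8/7 + 126.984ms (2/7)
6. 634.921ms @ 10/7 + 126.984ms (2/7)
7. 761.905ms @ 12/7 + 126.984ms (2/7)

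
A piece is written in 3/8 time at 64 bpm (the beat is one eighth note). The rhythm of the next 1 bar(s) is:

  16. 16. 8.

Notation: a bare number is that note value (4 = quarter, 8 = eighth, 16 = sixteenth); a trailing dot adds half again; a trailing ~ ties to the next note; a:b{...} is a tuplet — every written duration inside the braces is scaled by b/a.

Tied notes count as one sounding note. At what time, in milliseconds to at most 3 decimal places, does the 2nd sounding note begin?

1. 0.0ms @ 0 + 703.125ms (3/4)
2. 703.125ms @ 3/4 + 703.125ms (3/4)
3. 1406.25ms @ 3/2 + 1406.25ms (3/2)

note 2 onset = 3/4b = 703.125ms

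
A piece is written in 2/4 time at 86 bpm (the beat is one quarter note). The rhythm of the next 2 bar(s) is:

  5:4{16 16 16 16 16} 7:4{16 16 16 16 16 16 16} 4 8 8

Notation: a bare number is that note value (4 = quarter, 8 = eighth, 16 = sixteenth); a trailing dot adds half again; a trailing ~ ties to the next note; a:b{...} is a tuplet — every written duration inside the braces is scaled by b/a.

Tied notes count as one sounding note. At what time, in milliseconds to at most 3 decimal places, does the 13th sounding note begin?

note 13 onset = 2b = 1395.349ms

1. 0.0ms @ 0 + 139.535ms (1/5)
2. 139.535ms @ 1/5 + 139.535ms (1/5)
3. 279.07ms @ 2/5 + 139.535ms (1/5)
4. 418.605ms @ 3/5 + 139.535ms (1/5)
5. 558.14ms @ 4/5 + 139.535ms (1/5)
6. 697.674ms @ 1 + 99.668ms (1/7)
7. 797.342ms @ 8/7 + 99.668ms (1/7)
8. 897.01ms @ 9/7 + 99.668ms (1/7)
9. 996.678ms @ 10/7 + 99.668ms (1/7)
10. 1096.346ms @ 11/7 + 99.668ms (1/7)
11. 1196.013ms @ 12/7 + 99.668ms (1/7)
12. 1295.681ms @ 13/7 + 99.668ms (1/7)
13. 1395.349ms @ 2 + 697.674ms (1)
14. 2093.023ms @ 3 + 348.837ms (1/2)
15. 2441.86ms @ 7/2 + 348.837ms (1/2)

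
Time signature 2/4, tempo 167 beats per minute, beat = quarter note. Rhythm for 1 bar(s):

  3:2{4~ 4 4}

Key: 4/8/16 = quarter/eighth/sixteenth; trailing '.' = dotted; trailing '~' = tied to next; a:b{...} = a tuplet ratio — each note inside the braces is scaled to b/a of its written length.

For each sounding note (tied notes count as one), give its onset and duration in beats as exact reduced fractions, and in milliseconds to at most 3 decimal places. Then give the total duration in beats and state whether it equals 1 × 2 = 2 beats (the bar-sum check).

1) 0.0ms=0b +479.042ms=4/3b
2) 479.042ms=4/3b +239.521ms=2/3b
Σ=2b of 2 (167bpm 2/4) — PASS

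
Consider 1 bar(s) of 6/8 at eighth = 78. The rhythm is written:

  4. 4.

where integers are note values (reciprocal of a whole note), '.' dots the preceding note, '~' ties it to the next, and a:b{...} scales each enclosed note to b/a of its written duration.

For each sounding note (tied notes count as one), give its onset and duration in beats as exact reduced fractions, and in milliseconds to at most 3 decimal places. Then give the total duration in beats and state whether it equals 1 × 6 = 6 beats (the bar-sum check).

1) 0.0ms=0b +2307.692ms=3b
2) 2307.692ms=3b +2307.692ms=3b
Σ=6b of 6 (78bpm 6/8) — PASS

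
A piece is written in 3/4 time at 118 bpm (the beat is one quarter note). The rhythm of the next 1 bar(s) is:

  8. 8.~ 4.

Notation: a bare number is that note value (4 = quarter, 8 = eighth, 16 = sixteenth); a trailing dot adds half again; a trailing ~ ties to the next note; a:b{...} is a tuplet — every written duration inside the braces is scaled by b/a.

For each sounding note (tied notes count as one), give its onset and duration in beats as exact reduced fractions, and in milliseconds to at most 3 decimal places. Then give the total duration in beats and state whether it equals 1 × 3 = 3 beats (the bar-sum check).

1) 0.0ms=0b +381.356ms=3/4b
2) 381.356ms=3/4b +1144.068ms=9/4b
Σ=3b of 3 (118bpm 3/4) — PASS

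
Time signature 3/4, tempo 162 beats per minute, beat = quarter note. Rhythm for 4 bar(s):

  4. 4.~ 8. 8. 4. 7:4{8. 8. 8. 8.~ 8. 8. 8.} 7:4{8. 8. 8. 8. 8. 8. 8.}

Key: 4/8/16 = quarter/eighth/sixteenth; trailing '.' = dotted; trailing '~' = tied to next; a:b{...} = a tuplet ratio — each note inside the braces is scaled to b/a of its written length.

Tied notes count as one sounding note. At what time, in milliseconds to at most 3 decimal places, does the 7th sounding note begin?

1. 0.0ms @ 0 + 555.556ms (3/2)
2. 555.556ms @ 3/2 + 833.333ms (9/4)
3. 1388.889ms @ 15/4 + 277.778ms (3/4)
4. 1666.667ms @ 9/2 + 555.556ms (3/2)
5. 2222.222ms @ 6 + 158.73ms (3/7)
6. 2380.952ms @ 45/7 + 158.73ms (3/7)
7. 2539.683ms @ 48/7 + 158.73ms (3/7)
8. 2698.413ms @ 51/7 + 317.46ms (6/7)
9. 3015.873ms @ 57/7 + 158.73ms (3/7)
10. 3174.603ms @ 60/7 + 158.73ms (3/7)
11. 3333.333ms @ 9 + 158.73ms (3/7)
12. 3492.063ms @ 66/7 + 158.73ms (3/7)
13. 3650.794ms @ 69/7 + 158.73ms (3/7)
14. 3809.524ms @ 72/7 + 158.73ms (3/7)
15. 3968.254ms @ 75/7 + 158.73ms (3/7)
16. 4126.984ms @ 78/7 + 158.73ms (3/7)
17. 4285.714ms @ 81/7 + 158.73ms (3/7)

note 7 onset = 48/7b = 2539.683ms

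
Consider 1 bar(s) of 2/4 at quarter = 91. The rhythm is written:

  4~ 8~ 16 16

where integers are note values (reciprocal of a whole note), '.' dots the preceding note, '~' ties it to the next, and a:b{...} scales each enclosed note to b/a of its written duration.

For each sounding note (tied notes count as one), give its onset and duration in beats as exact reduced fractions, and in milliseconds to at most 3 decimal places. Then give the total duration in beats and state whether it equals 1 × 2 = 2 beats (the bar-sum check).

1) 0.0ms=0b +1153.846ms=7/4b
2) 1153.846ms=7/4b +164.835ms=1/4b
Σ=2b of 2 (91bpm 2/4) — PASS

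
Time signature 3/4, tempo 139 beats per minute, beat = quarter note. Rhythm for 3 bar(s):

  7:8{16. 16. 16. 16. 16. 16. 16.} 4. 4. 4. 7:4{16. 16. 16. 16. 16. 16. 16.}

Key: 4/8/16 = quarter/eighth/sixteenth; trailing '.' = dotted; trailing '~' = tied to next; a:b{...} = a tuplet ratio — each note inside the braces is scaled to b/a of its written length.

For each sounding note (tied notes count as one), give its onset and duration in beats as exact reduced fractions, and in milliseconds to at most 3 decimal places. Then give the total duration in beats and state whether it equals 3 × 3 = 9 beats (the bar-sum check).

1) 0.0ms=0b +184.995ms=3/7b
2) 184.995ms=3/7b +184.995ms=3/7b
3) 369.99ms=6/7b +184.995ms=3/7b
4) 554.985ms=9/7b +184.995ms=3/7b
5) 739.979ms=12/7b +184.995ms=3/7b
6) 924.974ms=15/7b +184.995ms=3/7b
7) 1109.969ms=18/7b +184.995ms=3/7b
8) 1294.964ms=3b +647.482ms=3/2b
9) 1942.446ms=9/2b +647.482ms=3/2b
10) 2589.928ms=6b +647.482ms=3/2b
11) 3237.41ms=15/2b +92.497ms=3/14b
12) 3329.908ms=54/7b +92.497ms=3/14b
13) 3422.405ms=111/14b +92.497ms=3/14b
14) 3514.902ms=57/7b +92.497ms=3/14b
15) 3607.4ms=117/14b +92.497ms=3/14b
16) 3699.897ms=60/7b +92.497ms=3/14b
17) 3792.395ms=123/14b +92.497ms=3/14b
Σ=9b of 9 (139bpm 3/4) — PASS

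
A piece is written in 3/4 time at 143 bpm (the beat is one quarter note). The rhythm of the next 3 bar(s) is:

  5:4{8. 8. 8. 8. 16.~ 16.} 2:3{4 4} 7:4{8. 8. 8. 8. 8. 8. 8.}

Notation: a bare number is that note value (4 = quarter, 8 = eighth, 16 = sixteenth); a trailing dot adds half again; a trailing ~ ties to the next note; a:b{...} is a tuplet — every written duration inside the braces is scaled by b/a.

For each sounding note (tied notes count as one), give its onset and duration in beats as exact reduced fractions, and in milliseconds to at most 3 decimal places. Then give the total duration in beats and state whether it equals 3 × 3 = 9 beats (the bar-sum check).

1) 0.0ms=0b +251.748ms=3/5b
2) 251.748ms=3/5b +251.748ms=3/5b
3) 503.497ms=6/5b +251.748ms=3/5b
4) 755.245ms=9/5b +251.748ms=3/5b
5) 1006.993ms=12/5b +251.748ms=3/5b
6) 1258.741ms=3b +629.371ms=3/2b
7) 1888.112ms=9/2b +629.371ms=3/2b
8) 2517.483ms=6b +179.82ms=3/7b
9) 2697.303ms=45/7b +179.82ms=3/7b
10) 2877.123ms=48/7b +179.82ms=3/7b
11) 3056.943ms=51/7b +179.82ms=3/7b
12) 3236.763ms=54/7b +179.82ms=3/7b
13) 3416.583ms=57/7b +179.82ms=3/7b
14) 3596.404ms=60/7b +179.82ms=3/7b
Σ=9b of 9 (143bpm 3/4) — PASS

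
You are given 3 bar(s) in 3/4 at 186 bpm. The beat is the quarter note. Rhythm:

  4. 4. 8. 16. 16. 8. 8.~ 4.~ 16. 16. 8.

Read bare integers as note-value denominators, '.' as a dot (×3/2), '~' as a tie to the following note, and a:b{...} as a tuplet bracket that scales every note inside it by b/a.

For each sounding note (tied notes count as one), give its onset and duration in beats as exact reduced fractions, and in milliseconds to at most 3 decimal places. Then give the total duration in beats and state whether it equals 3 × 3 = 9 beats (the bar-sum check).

1) 0.0ms=0b +483.871ms=3/2b
2) 483.871ms=3/2b +483.871ms=3/2b
3) 967.742ms=3b +241.935ms=3/4b
4) 1209.677ms=15/4b +120.968ms=3/8b
5) 1330.645ms=33/8b +120.968ms=3/8b
6) 1451.613ms=9/2b +241.935ms=3/4b
7) 1693.548ms=21/4b +846.774ms=21/8b
8) 2540.323ms=63/8b +120.968ms=3/8b
9) 2661.29ms=33/4b +241.935ms=3/4b
Σ=9b of 9 (186bpm 3/4) — PASS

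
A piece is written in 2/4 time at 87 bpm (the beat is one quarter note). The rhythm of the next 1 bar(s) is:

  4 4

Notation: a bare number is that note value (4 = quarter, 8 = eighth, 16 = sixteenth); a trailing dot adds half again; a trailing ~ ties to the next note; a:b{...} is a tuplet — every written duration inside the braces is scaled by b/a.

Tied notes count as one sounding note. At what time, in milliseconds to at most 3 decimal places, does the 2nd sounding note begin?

note 2 onset = 1b = 689.655ms

1. 0.0ms @ 0 + 689.655ms (1)
2. 689.655ms @ 1 + 689.655ms (1)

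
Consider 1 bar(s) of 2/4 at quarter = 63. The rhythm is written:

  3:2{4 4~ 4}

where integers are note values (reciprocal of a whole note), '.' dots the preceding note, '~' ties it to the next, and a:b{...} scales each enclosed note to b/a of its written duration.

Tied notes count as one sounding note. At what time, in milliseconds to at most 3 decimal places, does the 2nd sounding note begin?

note 2 onset = 2/3b = 634.921ms

1. 0.0ms @ 0 + 634.921ms (2/3)
2. 634.921ms @ 2/3 + 1269.841ms (4/3)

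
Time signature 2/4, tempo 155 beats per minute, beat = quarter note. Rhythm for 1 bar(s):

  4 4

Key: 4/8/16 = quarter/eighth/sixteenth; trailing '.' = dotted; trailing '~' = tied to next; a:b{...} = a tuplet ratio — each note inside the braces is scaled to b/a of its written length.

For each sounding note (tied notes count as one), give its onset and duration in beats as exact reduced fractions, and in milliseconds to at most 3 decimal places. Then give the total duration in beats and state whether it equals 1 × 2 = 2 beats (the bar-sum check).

1) 0.0ms=0b +387.097ms=1b
2) 387.097ms=1b +387.097ms=1b
Σ=2b of 2 (155bpm 2/4) — PASS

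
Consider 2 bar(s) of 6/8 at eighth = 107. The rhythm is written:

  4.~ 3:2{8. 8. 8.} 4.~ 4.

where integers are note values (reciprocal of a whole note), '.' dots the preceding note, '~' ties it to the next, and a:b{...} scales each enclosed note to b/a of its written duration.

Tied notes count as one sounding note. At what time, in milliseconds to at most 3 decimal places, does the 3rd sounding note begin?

note 3 onset = 5b = 2803.738ms

1. 0.0ms @ 0 + 2242.991ms (4)
2. 2242.991ms @ 4 + 560.748ms (1)
3. 2803.738ms @ 5 + 560.748ms (1)
4. 3364.486ms @ 6 + 3364.486ms (6)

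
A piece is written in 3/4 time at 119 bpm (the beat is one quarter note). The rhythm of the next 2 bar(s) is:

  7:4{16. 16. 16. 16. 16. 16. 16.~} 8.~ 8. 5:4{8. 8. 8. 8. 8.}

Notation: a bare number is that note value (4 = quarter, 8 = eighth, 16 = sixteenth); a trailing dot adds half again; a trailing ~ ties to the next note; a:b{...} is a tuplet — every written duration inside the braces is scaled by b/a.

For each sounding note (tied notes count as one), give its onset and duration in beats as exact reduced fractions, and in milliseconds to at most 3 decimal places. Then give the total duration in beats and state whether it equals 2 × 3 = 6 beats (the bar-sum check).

1) 0.0ms=0b +108.043ms=3/14b
2) 108.043ms=3/14b +108.043ms=3/14b
3) 216.086ms=3/7b +108.043ms=3/14b
4) 324.13ms=9/14b +108.043ms=3/14b
5) 432.173ms=6/7b +108.043ms=3/14b
6) 540.216ms=15/14b +108.043ms=3/14b
7) 648.259ms=9/7b +864.346ms=12/7b
8) 1512.605ms=3b +302.521ms=3/5b
9) 1815.126ms=18/5b +302.521ms=3/5b
10) 2117.647ms=21/5b +302.521ms=3/5b
11) 2420.168ms=24/5b +302.521ms=3/5b
12) 2722.689ms=27/5b +302.521ms=3/5b
Σ=6b of 6 (119bpm 3/4) — PASS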